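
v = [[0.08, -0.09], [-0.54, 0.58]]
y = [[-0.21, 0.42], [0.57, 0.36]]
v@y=[[-0.07, 0.00], [0.44, -0.02]]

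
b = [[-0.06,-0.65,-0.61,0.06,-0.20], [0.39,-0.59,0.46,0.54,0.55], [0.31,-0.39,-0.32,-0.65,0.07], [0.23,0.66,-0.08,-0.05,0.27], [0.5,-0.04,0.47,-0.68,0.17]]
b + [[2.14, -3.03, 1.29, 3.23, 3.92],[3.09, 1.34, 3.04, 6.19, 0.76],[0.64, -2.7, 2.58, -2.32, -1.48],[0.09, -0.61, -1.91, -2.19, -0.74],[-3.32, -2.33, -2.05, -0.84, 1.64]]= [[2.08, -3.68, 0.68, 3.29, 3.72], [3.48, 0.75, 3.5, 6.73, 1.31], [0.95, -3.09, 2.26, -2.97, -1.41], [0.32, 0.05, -1.99, -2.24, -0.47], [-2.82, -2.37, -1.58, -1.52, 1.81]]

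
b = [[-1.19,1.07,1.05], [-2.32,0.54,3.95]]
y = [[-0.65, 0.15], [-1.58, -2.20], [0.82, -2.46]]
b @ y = [[-0.06, -5.12], [3.89, -11.25]]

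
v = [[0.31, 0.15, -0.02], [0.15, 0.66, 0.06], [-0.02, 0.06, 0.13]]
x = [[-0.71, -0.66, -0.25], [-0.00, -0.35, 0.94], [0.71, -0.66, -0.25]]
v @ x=[[-0.23, -0.24, 0.07], [-0.06, -0.37, 0.57], [0.11, -0.09, 0.03]]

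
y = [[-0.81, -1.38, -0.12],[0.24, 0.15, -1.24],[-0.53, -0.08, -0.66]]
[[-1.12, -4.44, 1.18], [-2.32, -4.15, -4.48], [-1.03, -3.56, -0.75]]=y @ [[-0.55,1.57,-2.57],[0.97,1.96,0.38],[1.88,3.89,3.16]]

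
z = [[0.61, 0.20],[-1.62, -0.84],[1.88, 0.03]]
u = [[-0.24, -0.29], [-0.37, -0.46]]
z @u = [[-0.22, -0.27],  [0.70, 0.86],  [-0.46, -0.56]]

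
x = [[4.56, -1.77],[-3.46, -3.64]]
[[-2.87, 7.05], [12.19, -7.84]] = x @ [[-1.41, 1.74],[-2.01, 0.5]]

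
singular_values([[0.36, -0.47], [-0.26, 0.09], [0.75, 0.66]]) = [1.01, 0.64]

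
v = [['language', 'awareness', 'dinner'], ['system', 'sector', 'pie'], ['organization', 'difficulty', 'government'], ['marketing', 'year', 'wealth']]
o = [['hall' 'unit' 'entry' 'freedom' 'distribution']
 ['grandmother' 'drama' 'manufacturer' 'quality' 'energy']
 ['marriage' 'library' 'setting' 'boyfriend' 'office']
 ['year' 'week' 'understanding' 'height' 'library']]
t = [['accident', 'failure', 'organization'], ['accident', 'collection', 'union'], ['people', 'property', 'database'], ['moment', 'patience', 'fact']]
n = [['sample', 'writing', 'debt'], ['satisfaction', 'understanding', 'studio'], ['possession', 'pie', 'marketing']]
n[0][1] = 'writing'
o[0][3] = 'freedom'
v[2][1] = 'difficulty'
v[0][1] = 'awareness'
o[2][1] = 'library'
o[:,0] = ['hall', 'grandmother', 'marriage', 'year']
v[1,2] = 'pie'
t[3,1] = 'patience'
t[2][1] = 'property'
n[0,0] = 'sample'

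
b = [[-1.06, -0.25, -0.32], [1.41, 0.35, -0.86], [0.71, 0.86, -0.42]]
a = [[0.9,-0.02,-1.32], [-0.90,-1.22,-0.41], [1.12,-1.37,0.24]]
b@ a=[[-1.09, 0.76, 1.42],  [-0.01, 0.72, -2.21],  [-0.61, -0.49, -1.39]]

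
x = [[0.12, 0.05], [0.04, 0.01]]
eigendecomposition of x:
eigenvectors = [[0.95, -0.37], [0.30, 0.93]]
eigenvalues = [0.14, -0.01]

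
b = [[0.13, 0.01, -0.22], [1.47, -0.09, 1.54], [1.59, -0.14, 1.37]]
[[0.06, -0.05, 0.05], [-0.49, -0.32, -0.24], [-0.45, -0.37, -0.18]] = b@ [[-0.04,  -0.28,  0.04], [0.03,  0.14,  -0.3], [-0.28,  0.07,  -0.21]]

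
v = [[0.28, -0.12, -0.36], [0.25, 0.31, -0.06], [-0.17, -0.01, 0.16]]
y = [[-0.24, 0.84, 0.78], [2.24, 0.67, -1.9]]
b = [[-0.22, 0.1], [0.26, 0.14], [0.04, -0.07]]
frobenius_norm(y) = 3.23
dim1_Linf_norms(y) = [0.84, 2.24]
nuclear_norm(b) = 0.53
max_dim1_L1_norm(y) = 4.81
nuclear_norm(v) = 0.92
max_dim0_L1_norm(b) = 0.52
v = b @ y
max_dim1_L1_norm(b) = 0.4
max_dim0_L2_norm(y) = 2.25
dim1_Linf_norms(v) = [0.36, 0.31, 0.17]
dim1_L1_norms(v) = [0.76, 0.62, 0.34]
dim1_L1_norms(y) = [1.86, 4.81]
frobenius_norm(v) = 0.66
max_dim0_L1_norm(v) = 0.7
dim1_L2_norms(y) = [1.17, 3.01]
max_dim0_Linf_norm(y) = 2.24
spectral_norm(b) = 0.35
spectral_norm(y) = 3.06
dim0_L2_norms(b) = [0.34, 0.19]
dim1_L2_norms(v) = [0.47, 0.4, 0.23]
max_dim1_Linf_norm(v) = 0.36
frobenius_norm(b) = 0.39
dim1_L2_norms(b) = [0.24, 0.3, 0.08]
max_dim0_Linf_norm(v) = 0.36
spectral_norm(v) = 0.56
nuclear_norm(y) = 4.11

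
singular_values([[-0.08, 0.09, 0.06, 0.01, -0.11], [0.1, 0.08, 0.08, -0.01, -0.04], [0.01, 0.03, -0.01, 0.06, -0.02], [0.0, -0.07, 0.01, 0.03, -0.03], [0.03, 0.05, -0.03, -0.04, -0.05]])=[0.2, 0.14, 0.09, 0.06, 0.06]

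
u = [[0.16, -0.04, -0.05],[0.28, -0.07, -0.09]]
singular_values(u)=[0.35, 0.0]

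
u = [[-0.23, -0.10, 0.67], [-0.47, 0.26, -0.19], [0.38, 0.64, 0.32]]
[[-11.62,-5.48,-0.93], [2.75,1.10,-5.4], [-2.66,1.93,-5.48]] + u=[[-11.85, -5.58, -0.26],[2.28, 1.36, -5.59],[-2.28, 2.57, -5.16]]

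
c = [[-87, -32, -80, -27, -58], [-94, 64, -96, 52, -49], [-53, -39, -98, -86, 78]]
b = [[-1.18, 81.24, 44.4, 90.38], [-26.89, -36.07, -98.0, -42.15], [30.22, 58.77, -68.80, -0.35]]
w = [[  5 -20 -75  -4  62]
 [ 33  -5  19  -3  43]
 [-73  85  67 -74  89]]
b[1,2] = -98.0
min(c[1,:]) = -96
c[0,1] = -32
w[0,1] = -20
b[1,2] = -98.0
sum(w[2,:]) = 94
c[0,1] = -32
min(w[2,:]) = -74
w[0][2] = -75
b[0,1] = 81.24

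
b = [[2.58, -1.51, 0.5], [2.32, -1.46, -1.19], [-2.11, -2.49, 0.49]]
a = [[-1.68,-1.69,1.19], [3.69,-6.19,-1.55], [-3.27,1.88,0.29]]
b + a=[[0.9, -3.2, 1.69], [6.01, -7.65, -2.74], [-5.38, -0.61, 0.78]]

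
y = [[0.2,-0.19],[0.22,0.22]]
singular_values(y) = [0.31, 0.28]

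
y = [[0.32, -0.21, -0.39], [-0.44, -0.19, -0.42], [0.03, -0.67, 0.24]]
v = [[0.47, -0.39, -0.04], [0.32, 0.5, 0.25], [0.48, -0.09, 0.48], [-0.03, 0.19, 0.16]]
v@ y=[[0.32, 0.00, -0.03],[-0.11, -0.33, -0.27],[0.21, -0.41, -0.03],[-0.09, -0.14, -0.03]]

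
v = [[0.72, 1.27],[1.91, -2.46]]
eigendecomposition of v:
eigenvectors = [[0.89, -0.32], [0.45, 0.95]]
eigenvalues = [1.36, -3.1]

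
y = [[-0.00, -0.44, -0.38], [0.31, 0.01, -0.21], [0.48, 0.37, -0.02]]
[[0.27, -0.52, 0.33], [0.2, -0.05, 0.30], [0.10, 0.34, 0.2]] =y @ [[0.29, 0.05, 0.65], [-0.13, 0.87, -0.32], [-0.55, 0.36, -0.50]]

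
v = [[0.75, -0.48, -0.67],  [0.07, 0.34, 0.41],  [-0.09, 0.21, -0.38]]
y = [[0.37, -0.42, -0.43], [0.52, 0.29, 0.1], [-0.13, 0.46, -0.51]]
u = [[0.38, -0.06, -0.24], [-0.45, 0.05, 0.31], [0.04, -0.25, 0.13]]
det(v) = -0.19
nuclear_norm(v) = 1.99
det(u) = 0.00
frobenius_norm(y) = 1.16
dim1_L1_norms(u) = [0.68, 0.81, 0.42]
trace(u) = 0.56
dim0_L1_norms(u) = [0.87, 0.36, 0.68]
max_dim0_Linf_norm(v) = 0.75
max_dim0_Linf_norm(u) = 0.45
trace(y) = 0.15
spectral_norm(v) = 1.18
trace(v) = 0.71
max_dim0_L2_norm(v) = 0.87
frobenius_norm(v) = 1.31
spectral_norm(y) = 0.72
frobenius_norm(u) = 0.77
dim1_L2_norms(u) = [0.45, 0.55, 0.28]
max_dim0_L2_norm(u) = 0.59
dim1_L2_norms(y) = [0.71, 0.6, 0.7]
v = u + y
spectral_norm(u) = 0.71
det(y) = -0.30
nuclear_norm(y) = 2.01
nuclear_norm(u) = 1.00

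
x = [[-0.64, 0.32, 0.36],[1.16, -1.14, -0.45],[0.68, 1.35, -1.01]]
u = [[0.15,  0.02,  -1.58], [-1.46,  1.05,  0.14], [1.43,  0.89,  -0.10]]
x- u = [[-0.79, 0.30, 1.94], [2.62, -2.19, -0.59], [-0.75, 0.46, -0.91]]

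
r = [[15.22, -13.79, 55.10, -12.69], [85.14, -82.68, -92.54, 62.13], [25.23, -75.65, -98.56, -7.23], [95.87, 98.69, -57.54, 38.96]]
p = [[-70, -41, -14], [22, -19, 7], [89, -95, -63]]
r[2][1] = -75.65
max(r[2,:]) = 25.23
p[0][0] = -70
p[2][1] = -95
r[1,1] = -82.68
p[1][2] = 7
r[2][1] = -75.65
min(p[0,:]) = -70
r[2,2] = -98.56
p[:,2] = [-14, 7, -63]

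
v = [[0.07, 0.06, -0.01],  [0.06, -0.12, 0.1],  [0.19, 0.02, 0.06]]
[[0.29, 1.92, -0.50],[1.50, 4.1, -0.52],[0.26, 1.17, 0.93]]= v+[[0.22,1.86,-0.49], [1.44,4.22,-0.62], [0.07,1.15,0.87]]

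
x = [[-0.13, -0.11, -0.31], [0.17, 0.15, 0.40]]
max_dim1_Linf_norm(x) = 0.4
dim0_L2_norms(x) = [0.21, 0.19, 0.51]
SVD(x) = [[-0.61,0.79],[0.79,0.61]] @ diag([0.5800672951658885, 0.004683276516501974]) @ [[0.37, 0.32, 0.87], [0.13, 0.91, -0.39]]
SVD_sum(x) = [[-0.13, -0.11, -0.31], [0.17, 0.15, 0.40]] + [[0.00, 0.0, -0.0], [0.00, 0.00, -0.00]]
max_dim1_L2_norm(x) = 0.46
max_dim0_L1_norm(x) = 0.71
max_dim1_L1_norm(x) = 0.72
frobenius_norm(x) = 0.58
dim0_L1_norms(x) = [0.3, 0.26, 0.71]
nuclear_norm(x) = 0.58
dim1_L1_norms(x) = [0.55, 0.72]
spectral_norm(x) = 0.58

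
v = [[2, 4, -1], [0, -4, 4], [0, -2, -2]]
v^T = [[2, 0, 0], [4, -4, -2], [-1, 4, -2]]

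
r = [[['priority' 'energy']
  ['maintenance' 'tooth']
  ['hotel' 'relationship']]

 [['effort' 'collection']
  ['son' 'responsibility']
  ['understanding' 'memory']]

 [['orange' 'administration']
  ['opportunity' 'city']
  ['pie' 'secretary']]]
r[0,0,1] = 'energy'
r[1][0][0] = 'effort'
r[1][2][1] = 'memory'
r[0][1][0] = 'maintenance'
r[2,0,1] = 'administration'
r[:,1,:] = [['maintenance', 'tooth'], ['son', 'responsibility'], ['opportunity', 'city']]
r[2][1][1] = 'city'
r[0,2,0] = 'hotel'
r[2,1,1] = 'city'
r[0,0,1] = 'energy'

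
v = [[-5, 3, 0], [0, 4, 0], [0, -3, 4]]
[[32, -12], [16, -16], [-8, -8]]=v @ [[-4, 0], [4, -4], [1, -5]]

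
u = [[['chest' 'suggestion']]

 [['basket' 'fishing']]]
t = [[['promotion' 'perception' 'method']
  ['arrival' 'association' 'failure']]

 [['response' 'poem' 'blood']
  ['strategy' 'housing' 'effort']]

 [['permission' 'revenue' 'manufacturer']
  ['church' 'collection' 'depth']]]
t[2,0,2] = 'manufacturer'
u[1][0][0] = 'basket'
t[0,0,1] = 'perception'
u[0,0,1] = 'suggestion'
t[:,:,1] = [['perception', 'association'], ['poem', 'housing'], ['revenue', 'collection']]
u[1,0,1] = 'fishing'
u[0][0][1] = 'suggestion'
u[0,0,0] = 'chest'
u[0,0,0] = 'chest'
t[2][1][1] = 'collection'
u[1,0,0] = 'basket'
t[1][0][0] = 'response'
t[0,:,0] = ['promotion', 'arrival']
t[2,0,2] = 'manufacturer'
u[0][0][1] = 'suggestion'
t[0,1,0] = 'arrival'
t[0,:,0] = ['promotion', 'arrival']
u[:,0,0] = ['chest', 'basket']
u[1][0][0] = 'basket'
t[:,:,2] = [['method', 'failure'], ['blood', 'effort'], ['manufacturer', 'depth']]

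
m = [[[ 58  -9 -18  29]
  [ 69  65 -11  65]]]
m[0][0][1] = -9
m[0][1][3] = 65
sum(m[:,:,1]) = 56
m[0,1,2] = -11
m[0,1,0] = 69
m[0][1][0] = 69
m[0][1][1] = 65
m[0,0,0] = 58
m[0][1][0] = 69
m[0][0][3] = 29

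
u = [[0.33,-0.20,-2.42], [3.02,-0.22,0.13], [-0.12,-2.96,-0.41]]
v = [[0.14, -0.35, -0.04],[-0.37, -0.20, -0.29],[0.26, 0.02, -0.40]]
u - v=[[0.19,  0.15,  -2.38], [3.39,  -0.02,  0.42], [-0.38,  -2.98,  -0.01]]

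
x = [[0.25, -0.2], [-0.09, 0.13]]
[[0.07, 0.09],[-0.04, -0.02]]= x @ [[0.13,0.51], [-0.19,0.18]]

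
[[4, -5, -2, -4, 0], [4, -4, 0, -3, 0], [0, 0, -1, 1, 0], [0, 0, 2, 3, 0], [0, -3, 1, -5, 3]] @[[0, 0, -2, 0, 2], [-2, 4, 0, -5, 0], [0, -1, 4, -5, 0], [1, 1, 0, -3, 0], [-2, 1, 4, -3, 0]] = [[6, -22, -16, 47, 8], [5, -19, -8, 29, 8], [1, 2, -4, 2, 0], [3, 1, 8, -19, 0], [-5, -15, 16, 16, 0]]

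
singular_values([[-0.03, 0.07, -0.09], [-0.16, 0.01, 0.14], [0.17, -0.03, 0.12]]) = [0.24, 0.21, 0.05]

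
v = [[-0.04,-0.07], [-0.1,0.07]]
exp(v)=[[0.96, -0.07], [-0.10, 1.08]]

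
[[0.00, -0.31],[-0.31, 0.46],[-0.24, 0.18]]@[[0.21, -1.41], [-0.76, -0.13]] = [[0.24, 0.04], [-0.41, 0.38], [-0.19, 0.32]]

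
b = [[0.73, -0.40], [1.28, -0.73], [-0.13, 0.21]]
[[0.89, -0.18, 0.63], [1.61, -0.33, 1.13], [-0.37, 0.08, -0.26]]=b @ [[0.39, -0.08, 0.27], [-1.52, 0.31, -1.08]]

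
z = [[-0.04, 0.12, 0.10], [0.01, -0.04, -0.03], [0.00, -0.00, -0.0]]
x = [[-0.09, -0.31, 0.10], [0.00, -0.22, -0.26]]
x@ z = [[0.0, 0.0, 0.0], [-0.00, 0.01, 0.01]]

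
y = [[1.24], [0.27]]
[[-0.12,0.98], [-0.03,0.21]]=y @ [[-0.10, 0.79]]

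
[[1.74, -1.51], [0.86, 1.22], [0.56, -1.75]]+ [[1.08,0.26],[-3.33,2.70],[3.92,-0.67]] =[[2.82, -1.25], [-2.47, 3.92], [4.48, -2.42]]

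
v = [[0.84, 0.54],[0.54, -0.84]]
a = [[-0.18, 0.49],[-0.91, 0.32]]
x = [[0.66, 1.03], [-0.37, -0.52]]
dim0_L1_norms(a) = [1.09, 0.81]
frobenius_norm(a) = 1.10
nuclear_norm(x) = 1.41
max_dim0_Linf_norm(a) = 0.91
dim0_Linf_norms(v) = [0.84, 0.84]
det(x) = 0.04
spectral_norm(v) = 1.00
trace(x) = 0.14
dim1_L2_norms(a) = [0.52, 0.96]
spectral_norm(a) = 1.03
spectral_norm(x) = 1.38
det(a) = 0.39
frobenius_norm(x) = 1.38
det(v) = -1.00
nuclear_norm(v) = 2.00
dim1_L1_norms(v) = [1.38, 1.38]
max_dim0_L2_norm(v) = 1.0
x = v + a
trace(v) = 0.00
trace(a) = 0.14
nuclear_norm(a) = 1.41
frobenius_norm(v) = 1.41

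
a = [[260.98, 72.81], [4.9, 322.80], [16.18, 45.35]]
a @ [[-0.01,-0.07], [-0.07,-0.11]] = [[-7.71, -26.28], [-22.65, -35.85], [-3.34, -6.12]]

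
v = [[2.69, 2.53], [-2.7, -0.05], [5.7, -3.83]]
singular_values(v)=[7.33, 3.78]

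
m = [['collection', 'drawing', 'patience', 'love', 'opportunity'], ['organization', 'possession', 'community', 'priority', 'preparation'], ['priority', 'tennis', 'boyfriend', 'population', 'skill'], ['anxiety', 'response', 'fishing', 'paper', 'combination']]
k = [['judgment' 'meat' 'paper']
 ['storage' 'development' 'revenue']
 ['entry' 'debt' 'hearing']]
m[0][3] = 'love'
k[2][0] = 'entry'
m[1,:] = ['organization', 'possession', 'community', 'priority', 'preparation']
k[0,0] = 'judgment'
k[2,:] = ['entry', 'debt', 'hearing']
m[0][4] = 'opportunity'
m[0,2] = 'patience'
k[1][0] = 'storage'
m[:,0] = ['collection', 'organization', 'priority', 'anxiety']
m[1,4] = 'preparation'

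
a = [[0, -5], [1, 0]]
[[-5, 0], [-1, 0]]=a@[[-1, 0], [1, 0]]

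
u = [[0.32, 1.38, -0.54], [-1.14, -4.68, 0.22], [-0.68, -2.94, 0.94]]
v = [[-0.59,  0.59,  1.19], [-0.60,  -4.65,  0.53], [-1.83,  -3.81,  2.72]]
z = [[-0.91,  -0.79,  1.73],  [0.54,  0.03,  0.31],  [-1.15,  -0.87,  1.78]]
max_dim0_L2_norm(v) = 6.04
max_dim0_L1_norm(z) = 3.82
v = u + z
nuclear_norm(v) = 9.04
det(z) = -0.01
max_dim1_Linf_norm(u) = 4.68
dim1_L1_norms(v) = [2.37, 5.78, 8.36]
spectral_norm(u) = 5.91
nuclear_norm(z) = 3.75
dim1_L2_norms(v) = [1.45, 4.72, 5.03]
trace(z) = 0.90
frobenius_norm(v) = 7.05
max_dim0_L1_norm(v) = 9.05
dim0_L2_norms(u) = [1.37, 5.7, 1.11]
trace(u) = -3.42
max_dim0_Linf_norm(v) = 4.65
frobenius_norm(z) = 3.18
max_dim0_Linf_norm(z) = 1.78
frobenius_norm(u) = 5.96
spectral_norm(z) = 3.11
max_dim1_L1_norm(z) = 3.8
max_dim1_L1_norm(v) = 8.36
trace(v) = -2.52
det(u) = -0.02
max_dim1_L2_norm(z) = 2.29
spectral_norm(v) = 6.64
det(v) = -0.74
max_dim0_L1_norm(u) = 9.0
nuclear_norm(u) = 6.68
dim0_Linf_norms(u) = [1.14, 4.68, 0.94]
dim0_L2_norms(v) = [2.01, 6.04, 3.02]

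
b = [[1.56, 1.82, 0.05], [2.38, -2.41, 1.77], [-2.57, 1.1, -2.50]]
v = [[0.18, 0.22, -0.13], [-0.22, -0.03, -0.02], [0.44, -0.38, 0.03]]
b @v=[[-0.1, 0.27, -0.24], [1.74, -0.08, -0.21], [-1.80, 0.35, 0.24]]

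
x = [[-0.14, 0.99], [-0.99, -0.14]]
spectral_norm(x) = 1.00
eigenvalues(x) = [(-0.14+0.99j), (-0.14-0.99j)]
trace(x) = -0.28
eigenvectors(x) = [[(0.71+0j),(0.71-0j)], [0.71j,-0.71j]]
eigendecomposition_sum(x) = [[(-0.07+0.5j), 0.50+0.07j], [(-0.5-0.07j), (-0.07+0.5j)]] + [[(-0.07-0.5j), (0.5-0.07j)], [(-0.5+0.07j), (-0.07-0.5j)]]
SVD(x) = [[-0.14, -0.99], [-0.99, 0.14]] @ diag([0.9998499887483123, 0.9998499887483121]) @ [[1.00,0.00], [-0.00,-1.0]]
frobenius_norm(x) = 1.41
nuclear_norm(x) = 2.00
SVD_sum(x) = [[-0.14, 0.00], [-0.99, 0.00]] + [[0.00, 0.99], [0.0, -0.14]]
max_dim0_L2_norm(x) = 1.0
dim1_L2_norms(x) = [1.0, 1.0]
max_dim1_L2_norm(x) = 1.0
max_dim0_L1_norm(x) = 1.13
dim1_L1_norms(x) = [1.13, 1.13]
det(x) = 1.00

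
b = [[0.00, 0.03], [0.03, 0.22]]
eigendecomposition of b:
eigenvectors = [[-0.99, -0.13], [0.13, -0.99]]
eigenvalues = [-0.0, 0.22]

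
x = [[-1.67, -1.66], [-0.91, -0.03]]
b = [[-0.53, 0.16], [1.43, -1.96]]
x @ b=[[-1.49, 2.99], [0.44, -0.09]]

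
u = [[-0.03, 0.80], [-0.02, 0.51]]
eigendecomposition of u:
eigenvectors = [[-1.00, -0.84], [-0.04, -0.54]]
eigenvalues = [0.0, 0.48]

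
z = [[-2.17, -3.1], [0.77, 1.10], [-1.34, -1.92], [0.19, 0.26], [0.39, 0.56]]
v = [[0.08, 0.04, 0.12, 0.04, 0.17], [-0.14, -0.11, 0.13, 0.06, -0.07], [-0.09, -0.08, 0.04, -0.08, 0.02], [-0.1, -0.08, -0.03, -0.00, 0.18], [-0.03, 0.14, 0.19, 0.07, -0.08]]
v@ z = [[-0.23, -0.33], [0.03, 0.04], [0.07, 0.1], [0.27, 0.38], [-0.1, -0.14]]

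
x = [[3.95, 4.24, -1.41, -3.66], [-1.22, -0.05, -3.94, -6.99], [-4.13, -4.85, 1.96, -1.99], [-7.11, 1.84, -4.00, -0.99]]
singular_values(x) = [10.28, 9.41, 6.15, 1.45]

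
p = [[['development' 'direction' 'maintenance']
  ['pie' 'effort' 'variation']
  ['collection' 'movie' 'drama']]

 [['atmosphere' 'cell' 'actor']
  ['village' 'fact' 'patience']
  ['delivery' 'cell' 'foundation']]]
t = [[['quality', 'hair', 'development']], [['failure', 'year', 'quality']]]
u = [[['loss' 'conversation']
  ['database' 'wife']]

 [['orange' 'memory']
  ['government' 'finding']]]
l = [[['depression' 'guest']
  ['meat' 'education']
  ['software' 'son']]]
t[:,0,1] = ['hair', 'year']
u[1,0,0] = 'orange'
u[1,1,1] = 'finding'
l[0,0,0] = 'depression'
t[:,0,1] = ['hair', 'year']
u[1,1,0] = 'government'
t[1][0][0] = 'failure'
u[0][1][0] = 'database'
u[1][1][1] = 'finding'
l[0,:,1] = ['guest', 'education', 'son']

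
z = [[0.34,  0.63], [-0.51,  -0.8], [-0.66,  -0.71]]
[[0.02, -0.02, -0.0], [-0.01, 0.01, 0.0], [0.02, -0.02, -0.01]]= z @ [[-0.15, 0.15, 0.03],[0.11, -0.11, -0.02]]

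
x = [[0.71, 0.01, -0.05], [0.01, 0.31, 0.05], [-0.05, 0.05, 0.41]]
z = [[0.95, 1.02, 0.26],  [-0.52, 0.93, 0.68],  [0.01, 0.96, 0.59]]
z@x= [[0.67, 0.34, 0.11], [-0.39, 0.32, 0.35], [-0.01, 0.33, 0.29]]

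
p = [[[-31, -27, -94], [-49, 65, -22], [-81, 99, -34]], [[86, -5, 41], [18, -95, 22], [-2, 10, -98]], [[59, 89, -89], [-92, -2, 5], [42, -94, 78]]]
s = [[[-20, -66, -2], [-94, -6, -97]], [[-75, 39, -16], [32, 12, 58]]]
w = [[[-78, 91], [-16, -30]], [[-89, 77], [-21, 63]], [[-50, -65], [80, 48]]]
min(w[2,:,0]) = -50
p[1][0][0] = 86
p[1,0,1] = -5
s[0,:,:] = [[-20, -66, -2], [-94, -6, -97]]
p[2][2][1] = -94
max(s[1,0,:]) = 39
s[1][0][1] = 39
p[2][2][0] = 42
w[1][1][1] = 63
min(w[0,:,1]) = -30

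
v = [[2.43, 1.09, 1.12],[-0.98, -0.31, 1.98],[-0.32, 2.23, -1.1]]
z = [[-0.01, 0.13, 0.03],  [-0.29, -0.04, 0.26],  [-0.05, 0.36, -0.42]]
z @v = [[-0.16, 0.02, 0.21],[-0.75, 0.28, -0.69],[-0.34, -1.1, 1.12]]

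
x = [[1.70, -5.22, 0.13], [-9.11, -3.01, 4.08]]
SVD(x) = [[0.01, 1.0], [1.00, -0.01]] @ diag([10.426210640919592, 5.490722326905183]) @ [[-0.87,-0.29,0.39],  [0.33,-0.95,0.02]]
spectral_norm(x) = 10.43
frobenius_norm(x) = 11.78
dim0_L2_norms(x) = [9.27, 6.03, 4.08]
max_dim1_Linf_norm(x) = 9.11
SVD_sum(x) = [[-0.09, -0.03, 0.04], [-9.09, -3.06, 4.08]] + [[1.79,-5.19,0.09], [-0.02,0.05,-0.0]]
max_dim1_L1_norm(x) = 16.2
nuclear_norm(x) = 15.92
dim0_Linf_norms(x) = [9.11, 5.22, 4.08]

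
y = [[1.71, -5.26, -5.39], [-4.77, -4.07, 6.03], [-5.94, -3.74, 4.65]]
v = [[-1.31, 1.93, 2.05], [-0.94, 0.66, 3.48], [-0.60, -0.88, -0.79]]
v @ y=[[-23.62,-8.63,28.23], [-25.43,-10.76,25.23], [7.86,9.69,-5.75]]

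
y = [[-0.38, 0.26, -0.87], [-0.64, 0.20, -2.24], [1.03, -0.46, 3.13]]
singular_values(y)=[4.18, 0.21, 0.0]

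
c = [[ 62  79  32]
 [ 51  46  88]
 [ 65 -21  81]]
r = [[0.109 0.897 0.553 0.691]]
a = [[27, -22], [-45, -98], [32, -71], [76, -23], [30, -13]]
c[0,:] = [62, 79, 32]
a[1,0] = -45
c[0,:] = [62, 79, 32]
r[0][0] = 0.109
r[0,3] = 0.691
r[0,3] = 0.691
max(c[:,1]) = 79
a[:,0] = [27, -45, 32, 76, 30]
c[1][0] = 51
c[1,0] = 51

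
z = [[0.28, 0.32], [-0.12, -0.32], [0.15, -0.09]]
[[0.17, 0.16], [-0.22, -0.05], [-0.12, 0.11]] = z @ [[-0.32,0.68],[0.81,-0.11]]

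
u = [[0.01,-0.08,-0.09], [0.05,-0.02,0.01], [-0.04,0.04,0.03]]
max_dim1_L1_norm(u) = 0.18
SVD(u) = [[-0.89, 0.35, 0.3], [-0.14, -0.83, 0.54], [0.43, 0.44, 0.79]] @ diag([0.1336592121008529, 0.06179213533435261, 0.004116677228090381]) @ [[-0.25, 0.68, 0.69], [-0.90, 0.1, -0.43], [-0.36, -0.72, 0.59]]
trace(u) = 0.02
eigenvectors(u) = [[(0.21+0.35j), 0.21-0.35j, -0.66+0.00j], [0.75+0.00j, 0.75-0.00j, -0.40+0.00j], [-0.52+0.04j, -0.52-0.04j, (0.63+0j)]]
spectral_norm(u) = 0.13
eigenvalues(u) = [(-0.01+0.02j), (-0.01-0.02j), (0.05+0j)]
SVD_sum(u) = [[0.03, -0.08, -0.08], [0.00, -0.01, -0.01], [-0.01, 0.04, 0.04]] + [[-0.02, 0.0, -0.01], [0.05, -0.01, 0.02], [-0.02, 0.00, -0.01]] + [[-0.00, -0.00, 0.00], [-0.00, -0.0, 0.00], [-0.00, -0.0, 0.0]]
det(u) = 0.00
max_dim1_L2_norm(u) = 0.12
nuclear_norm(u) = 0.20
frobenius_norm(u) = 0.15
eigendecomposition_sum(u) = [[0.00+0.01j, -0.01+0.01j, -0.01+0.02j],[0.02+0.01j, (0.01+0.03j), 0.03+0.03j],[(-0.02-0.01j), -0.01-0.02j, -0.02-0.02j]] + [[-0.01j, (-0.01-0.01j), -0.01-0.02j], [(0.02-0.01j), 0.01-0.03j, (0.03-0.03j)], [-0.02+0.01j, (-0.01+0.02j), -0.02+0.02j]] + [[(0.01+0j), (-0.06+0j), (-0.08+0j)], [0j, -0.03+0.00j, (-0.05+0j)], [-0.01-0.00j, (0.05-0j), 0.07-0.00j]]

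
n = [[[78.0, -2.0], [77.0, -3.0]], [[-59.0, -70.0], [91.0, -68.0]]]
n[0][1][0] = 77.0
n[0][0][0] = 78.0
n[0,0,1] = -2.0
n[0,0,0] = 78.0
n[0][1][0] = 77.0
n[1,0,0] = -59.0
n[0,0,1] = -2.0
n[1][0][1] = -70.0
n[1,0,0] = -59.0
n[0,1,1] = -3.0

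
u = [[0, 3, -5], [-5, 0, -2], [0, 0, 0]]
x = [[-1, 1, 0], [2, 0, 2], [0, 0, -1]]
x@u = [[-5, -3, 3], [0, 6, -10], [0, 0, 0]]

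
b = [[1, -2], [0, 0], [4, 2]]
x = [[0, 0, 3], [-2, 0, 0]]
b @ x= [[4, 0, 3], [0, 0, 0], [-4, 0, 12]]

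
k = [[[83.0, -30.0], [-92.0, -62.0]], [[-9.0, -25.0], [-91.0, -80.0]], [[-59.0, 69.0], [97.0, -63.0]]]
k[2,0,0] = -59.0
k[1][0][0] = -9.0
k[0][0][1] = -30.0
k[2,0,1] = 69.0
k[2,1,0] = 97.0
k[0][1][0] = -92.0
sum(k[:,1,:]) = -291.0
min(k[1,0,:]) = -25.0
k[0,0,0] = 83.0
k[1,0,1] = -25.0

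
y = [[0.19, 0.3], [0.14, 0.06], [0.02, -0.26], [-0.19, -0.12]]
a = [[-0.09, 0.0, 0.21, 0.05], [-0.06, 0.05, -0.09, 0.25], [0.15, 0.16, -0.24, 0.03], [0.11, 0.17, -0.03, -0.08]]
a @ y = [[-0.02, -0.09], [-0.05, -0.02], [0.04, 0.11], [0.06, 0.06]]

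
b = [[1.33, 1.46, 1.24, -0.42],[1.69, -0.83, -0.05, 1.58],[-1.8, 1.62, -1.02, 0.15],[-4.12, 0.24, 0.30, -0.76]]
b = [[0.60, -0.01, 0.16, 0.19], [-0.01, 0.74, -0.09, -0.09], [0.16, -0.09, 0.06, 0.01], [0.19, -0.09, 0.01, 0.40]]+[[0.73, 1.47, 1.08, -0.61], [1.7, -1.57, 0.04, 1.67], [-1.96, 1.71, -1.08, 0.14], [-4.31, 0.33, 0.29, -1.16]]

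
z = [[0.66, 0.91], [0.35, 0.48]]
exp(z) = [[2.23,1.70],[0.65,1.90]]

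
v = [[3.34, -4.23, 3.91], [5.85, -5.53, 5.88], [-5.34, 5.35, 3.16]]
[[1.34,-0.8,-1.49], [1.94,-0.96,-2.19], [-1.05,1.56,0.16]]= v@[[0.08, 0.02, -0.05], [-0.17, 0.27, 0.11], [0.09, 0.07, -0.22]]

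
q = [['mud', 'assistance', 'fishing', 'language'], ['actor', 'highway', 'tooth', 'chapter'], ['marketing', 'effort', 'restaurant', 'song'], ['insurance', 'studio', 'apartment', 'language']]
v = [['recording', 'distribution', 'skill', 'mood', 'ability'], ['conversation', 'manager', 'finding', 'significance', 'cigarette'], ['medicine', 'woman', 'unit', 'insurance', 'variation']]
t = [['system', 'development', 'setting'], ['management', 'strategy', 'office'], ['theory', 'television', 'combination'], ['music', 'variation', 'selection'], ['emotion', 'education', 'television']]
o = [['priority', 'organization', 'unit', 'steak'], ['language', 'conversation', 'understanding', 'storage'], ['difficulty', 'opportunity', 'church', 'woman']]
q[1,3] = 'chapter'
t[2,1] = 'television'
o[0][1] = 'organization'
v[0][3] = 'mood'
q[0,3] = 'language'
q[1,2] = 'tooth'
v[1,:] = ['conversation', 'manager', 'finding', 'significance', 'cigarette']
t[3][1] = 'variation'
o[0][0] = 'priority'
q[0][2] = 'fishing'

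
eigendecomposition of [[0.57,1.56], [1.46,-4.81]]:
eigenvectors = [[0.97, -0.26],[0.25, 0.97]]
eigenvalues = [0.96, -5.2]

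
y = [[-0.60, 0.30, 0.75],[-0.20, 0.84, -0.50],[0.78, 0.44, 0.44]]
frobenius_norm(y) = 1.73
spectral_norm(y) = 1.01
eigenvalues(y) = [(-1.01+0j), (0.84+0.53j), (0.84-0.53j)]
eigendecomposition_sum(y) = [[(-0.79+0j), (0.03-0j), (0.42-0j)], [(0.03-0j), -0.00+0.00j, -0.01+0.00j], [0.42-0.00j, (-0.01+0j), -0.22+0.00j]] + [[(0.09+0.06j), 0.14-0.19j, (0.17+0.12j)], [(-0.11+0.21j), (0.42+0.27j), -0.24+0.37j], [0.18+0.10j, 0.23-0.37j, (0.33+0.21j)]] + [[(0.09-0.06j), (0.14+0.19j), 0.17-0.12j], [(-0.11-0.21j), 0.42-0.27j, -0.24-0.37j], [0.18-0.10j, 0.23+0.37j, (0.33-0.21j)]]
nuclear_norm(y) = 3.00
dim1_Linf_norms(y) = [0.75, 0.84, 0.78]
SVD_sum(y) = [[-0.75, 0.11, 0.59], [0.04, -0.01, -0.03], [0.22, -0.03, -0.18]] + [[0.08,-0.05,0.11], [-0.42,0.23,-0.58], [0.36,-0.19,0.5]] + [[0.07, 0.24, 0.04], [0.18, 0.62, 0.11], [0.19, 0.67, 0.12]]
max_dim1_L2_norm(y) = 1.01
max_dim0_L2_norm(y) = 1.0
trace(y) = 0.68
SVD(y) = [[-0.96, 0.15, 0.25], [0.06, -0.75, 0.66], [0.29, 0.64, 0.71]] @ diag([1.0072060871231363, 1.0008396772443209, 0.9937584407267109]) @ [[0.78, -0.11, -0.62], [0.56, -0.3, 0.77], [0.27, 0.95, 0.17]]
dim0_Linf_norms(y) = [0.78, 0.84, 0.75]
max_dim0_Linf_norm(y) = 0.84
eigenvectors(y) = [[(0.88+0j), 0.02-0.33j, (0.02+0.33j)], [-0.03+0.00j, 0.71+0.00j, (0.71-0j)], [(-0.47+0j), (-0.01-0.62j), (-0.01+0.62j)]]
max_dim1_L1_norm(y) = 1.66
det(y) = -1.00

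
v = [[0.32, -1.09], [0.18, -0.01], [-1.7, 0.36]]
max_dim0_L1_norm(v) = 2.2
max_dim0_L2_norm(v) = 1.74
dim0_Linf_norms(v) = [1.7, 1.09]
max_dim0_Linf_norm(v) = 1.7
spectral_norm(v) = 1.86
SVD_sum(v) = [[0.67, -0.3], [0.15, -0.07], [-1.55, 0.70]] + [[-0.35, -0.79], [0.03, 0.06], [-0.15, -0.34]]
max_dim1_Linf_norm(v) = 1.7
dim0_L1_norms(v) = [2.2, 1.46]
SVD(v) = [[-0.4, 0.92], [-0.09, -0.07], [0.91, 0.39]] @ diag([1.859513846417447, 0.940642469263317]) @ [[-0.91,0.41], [-0.41,-0.91]]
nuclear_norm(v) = 2.80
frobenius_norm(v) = 2.08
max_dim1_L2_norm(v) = 1.74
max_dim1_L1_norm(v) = 2.06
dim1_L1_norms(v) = [1.41, 0.19, 2.06]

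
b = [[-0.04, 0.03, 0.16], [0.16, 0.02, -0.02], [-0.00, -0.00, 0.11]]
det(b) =-0.001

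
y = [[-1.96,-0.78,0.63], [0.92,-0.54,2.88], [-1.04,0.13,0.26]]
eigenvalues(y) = [(-1.53+1.26j), (-1.53-1.26j), (0.83+0j)]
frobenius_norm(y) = 3.93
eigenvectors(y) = [[0.11-0.56j, 0.11+0.56j, (-0.14+0j)],[(-0.77+0j), (-0.77-0j), (0.88+0j)],[0.23-0.16j, 0.23+0.16j, 0.46+0.00j]]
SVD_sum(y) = [[0.07,  -0.05,  0.26],[0.75,  -0.61,  2.91],[-0.01,  0.01,  -0.03]] + [[-2.06,  -0.55,  0.42], [0.17,  0.05,  -0.03], [-0.95,  -0.26,  0.19]] + [[0.04, -0.17, -0.05], [-0.0, 0.02, 0.01], [-0.08, 0.38, 0.10]]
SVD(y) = [[0.09, -0.91, -0.41], [1.00, 0.08, 0.05], [-0.01, -0.42, 0.91]] @ diag([3.0779411032937776, 2.4038151724042596, 0.439717160881592]) @ [[0.25, -0.2, 0.95], [0.95, 0.25, -0.19], [-0.20, 0.95, 0.25]]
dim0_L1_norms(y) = [3.92, 1.45, 3.77]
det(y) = 3.25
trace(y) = -2.24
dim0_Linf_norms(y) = [1.96, 0.78, 2.88]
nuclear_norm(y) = 5.92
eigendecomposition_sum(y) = [[-1.00+0.26j, -0.37-0.37j, 0.40+0.78j], [(0.6+1.27j), -0.40+0.59j, 0.94-0.73j], [-0.44-0.26j, -0.00-0.26j, -0.13+0.42j]] + [[-1.00-0.26j, -0.37+0.37j, (0.4-0.78j)], [(0.6-1.27j), (-0.4-0.59j), 0.94+0.73j], [-0.44+0.26j, -0.00+0.26j, -0.13-0.42j]] + [[0.05-0.00j, (-0.04+0j), (-0.16-0j)], [(-0.29+0j), (0.26-0j), 0.99+0.00j], [(-0.15+0j), (0.14-0j), 0.52+0.00j]]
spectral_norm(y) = 3.08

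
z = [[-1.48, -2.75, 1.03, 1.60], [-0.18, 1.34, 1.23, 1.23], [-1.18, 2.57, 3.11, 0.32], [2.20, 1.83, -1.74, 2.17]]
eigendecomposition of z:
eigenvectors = [[-0.89+0.00j,(-0.78+0j),0.09-0.07j,0.09+0.07j], [-0.13+0.00j,(0.28+0j),-0.20-0.18j,(-0.2+0.18j)], [(-0.15+0j),(-0.54+0j),-0.71+0.00j,(-0.71-0j)], [(0.42+0j),0.12+0.00j,(0.42-0.48j),(0.42+0.48j)]]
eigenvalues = [(-2.45+0j), (-0.01+0j), (3.8+0.75j), (3.8-0.75j)]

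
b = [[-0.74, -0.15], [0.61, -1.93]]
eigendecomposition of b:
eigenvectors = [[0.88, 0.13], [0.48, 0.99]]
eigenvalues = [-0.82, -1.85]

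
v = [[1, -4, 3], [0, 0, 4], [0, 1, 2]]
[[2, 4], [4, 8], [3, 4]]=v @[[3, -2], [1, 0], [1, 2]]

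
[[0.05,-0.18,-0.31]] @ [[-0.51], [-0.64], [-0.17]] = [[0.14]]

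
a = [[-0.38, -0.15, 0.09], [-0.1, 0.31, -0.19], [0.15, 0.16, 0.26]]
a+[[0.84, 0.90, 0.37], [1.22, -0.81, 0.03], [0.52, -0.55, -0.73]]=[[0.46, 0.75, 0.46], [1.12, -0.50, -0.16], [0.67, -0.39, -0.47]]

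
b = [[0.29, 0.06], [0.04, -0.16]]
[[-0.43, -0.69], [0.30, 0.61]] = b @ [[-1.02, -1.53], [-2.16, -4.17]]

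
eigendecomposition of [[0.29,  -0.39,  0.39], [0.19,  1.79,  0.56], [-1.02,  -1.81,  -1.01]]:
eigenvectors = [[0.33+0.43j, (0.33-0.43j), -0.43+0.00j], [(0.2+0.02j), 0.20-0.02j, 0.80+0.00j], [-0.82+0.00j, (-0.82-0j), (-0.42+0j)]]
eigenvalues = [(-0.16+0.57j), (-0.16-0.57j), (1.39+0j)]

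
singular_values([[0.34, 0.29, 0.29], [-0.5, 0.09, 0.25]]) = [0.61, 0.48]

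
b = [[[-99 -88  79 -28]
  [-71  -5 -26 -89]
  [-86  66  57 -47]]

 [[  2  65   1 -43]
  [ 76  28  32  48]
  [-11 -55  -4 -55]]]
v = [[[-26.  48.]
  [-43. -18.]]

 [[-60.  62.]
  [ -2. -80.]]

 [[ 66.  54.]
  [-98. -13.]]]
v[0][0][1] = 48.0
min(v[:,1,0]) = -98.0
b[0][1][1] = -5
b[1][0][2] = 1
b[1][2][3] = -55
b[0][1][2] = -26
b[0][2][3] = -47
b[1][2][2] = -4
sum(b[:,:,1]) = 11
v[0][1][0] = -43.0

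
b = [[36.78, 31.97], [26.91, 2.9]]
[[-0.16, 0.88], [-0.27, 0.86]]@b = [[17.80, -2.56], [13.21, -6.14]]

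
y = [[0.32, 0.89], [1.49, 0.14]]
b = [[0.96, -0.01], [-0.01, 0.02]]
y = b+[[-0.64,0.9], [1.50,0.12]]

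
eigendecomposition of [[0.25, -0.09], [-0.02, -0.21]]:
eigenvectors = [[1.0,0.19], [-0.04,0.98]]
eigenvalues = [0.25, -0.21]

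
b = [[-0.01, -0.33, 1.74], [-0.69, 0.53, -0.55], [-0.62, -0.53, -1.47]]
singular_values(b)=[2.41, 0.82, 0.73]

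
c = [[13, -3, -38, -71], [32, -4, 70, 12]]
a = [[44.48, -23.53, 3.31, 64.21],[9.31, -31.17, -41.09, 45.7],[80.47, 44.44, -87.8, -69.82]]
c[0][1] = -3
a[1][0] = 9.31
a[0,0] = 44.48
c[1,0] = 32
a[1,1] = -31.17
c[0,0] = 13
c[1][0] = 32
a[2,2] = -87.8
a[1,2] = -41.09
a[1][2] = -41.09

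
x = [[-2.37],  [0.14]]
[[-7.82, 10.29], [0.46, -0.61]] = x@[[3.30, -4.34]]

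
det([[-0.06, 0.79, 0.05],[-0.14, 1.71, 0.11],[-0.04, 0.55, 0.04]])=0.000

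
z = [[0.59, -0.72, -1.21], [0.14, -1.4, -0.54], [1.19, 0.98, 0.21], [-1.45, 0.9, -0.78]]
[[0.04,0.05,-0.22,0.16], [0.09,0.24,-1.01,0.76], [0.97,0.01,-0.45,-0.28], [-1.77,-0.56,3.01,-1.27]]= z @ [[0.86, 0.16, -1.01, 0.25], [-0.16, -0.22, 0.96, -0.67], [0.48, 0.17, -0.88, 0.39]]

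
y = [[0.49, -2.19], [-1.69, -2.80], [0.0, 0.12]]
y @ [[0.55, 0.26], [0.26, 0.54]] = [[-0.3, -1.06], [-1.66, -1.95], [0.03, 0.06]]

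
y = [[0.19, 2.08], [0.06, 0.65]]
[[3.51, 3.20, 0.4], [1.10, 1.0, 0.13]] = y @ [[-0.16, 0.42, 1.46], [1.70, 1.50, 0.06]]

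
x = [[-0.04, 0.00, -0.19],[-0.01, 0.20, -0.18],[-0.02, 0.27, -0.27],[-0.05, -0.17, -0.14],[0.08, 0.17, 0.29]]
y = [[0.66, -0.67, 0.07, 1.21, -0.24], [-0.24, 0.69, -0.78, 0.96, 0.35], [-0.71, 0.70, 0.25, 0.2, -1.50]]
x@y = [[0.11, -0.11, -0.05, -0.09, 0.29], [0.07, 0.02, -0.2, 0.14, 0.34], [0.11, 0.01, -0.28, 0.18, 0.5], [0.11, -0.18, 0.09, -0.25, 0.16], [-0.19, 0.27, -0.05, 0.32, -0.39]]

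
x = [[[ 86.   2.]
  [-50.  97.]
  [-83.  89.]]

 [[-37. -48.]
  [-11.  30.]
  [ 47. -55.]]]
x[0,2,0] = -83.0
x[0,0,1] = 2.0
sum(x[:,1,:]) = 66.0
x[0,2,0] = -83.0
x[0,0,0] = 86.0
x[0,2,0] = -83.0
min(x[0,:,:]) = -83.0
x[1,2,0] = 47.0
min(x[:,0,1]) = -48.0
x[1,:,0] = [-37.0, -11.0, 47.0]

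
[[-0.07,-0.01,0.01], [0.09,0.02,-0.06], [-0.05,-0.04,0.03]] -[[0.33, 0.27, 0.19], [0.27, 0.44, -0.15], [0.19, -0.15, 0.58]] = [[-0.40, -0.28, -0.18], [-0.18, -0.42, 0.09], [-0.24, 0.11, -0.55]]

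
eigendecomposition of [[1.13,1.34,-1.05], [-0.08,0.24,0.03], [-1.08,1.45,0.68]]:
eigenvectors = [[0.74+0.00j, (-0.61+0j), (-0.61-0j)], [-0.05+0.00j, (-0.11-0.04j), -0.11+0.04j], [(-0.67+0j), -0.78+0.00j, (-0.78-0j)]]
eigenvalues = [(1.99+0j), (0.03+0.08j), (0.03-0.08j)]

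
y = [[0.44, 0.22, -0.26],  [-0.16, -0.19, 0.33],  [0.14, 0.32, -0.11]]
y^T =[[0.44, -0.16, 0.14], [0.22, -0.19, 0.32], [-0.26, 0.33, -0.11]]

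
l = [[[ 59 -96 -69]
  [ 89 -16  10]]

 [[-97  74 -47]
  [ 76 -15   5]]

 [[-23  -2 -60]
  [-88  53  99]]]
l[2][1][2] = 99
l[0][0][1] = -96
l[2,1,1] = 53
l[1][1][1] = -15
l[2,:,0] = [-23, -88]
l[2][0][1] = -2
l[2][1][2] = 99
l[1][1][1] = -15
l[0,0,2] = -69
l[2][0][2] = -60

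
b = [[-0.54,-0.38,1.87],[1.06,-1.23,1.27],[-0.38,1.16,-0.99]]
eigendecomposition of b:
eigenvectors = [[(-0.74+0j),  -0.74-0.00j,  0.57+0.00j], [-0.22+0.43j,  -0.22-0.43j,  (0.7+0j)], [0.37-0.28j,  (0.37+0.28j),  0.43+0.00j]]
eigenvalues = [(-1.58+0.91j), (-1.58-0.91j), (0.4+0j)]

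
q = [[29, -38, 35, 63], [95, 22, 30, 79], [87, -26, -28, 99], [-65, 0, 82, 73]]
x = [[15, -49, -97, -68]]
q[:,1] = [-38, 22, -26, 0]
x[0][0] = 15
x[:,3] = [-68]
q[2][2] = -28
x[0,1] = -49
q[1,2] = 30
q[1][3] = 79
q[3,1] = 0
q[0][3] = 63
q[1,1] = 22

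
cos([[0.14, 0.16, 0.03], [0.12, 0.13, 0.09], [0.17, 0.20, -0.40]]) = [[0.98, -0.02, -0.0],[-0.02, 0.97, 0.01],[0.01, 0.01, 0.91]]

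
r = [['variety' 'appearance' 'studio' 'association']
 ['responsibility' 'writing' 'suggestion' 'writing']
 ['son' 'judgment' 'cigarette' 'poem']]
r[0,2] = 'studio'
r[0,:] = ['variety', 'appearance', 'studio', 'association']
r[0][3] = 'association'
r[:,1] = ['appearance', 'writing', 'judgment']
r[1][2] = 'suggestion'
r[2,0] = 'son'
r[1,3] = 'writing'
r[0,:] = ['variety', 'appearance', 'studio', 'association']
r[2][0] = 'son'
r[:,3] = ['association', 'writing', 'poem']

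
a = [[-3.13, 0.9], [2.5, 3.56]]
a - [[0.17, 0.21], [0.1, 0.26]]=[[-3.30, 0.69], [2.4, 3.30]]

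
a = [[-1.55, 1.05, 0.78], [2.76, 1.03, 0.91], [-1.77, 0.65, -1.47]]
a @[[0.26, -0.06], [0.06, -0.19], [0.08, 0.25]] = [[-0.28, 0.09],[0.85, -0.13],[-0.54, -0.38]]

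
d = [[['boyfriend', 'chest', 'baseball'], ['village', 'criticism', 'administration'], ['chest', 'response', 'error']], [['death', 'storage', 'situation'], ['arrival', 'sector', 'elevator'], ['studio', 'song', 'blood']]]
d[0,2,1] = 'response'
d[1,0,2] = 'situation'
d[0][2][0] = 'chest'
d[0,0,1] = 'chest'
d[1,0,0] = 'death'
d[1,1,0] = 'arrival'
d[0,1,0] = 'village'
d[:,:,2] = [['baseball', 'administration', 'error'], ['situation', 'elevator', 'blood']]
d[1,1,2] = 'elevator'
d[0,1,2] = 'administration'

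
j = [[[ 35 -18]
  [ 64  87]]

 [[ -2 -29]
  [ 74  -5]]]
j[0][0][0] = 35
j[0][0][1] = -18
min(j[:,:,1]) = -29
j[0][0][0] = 35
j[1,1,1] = -5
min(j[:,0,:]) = -29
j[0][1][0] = 64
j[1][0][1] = -29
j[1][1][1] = -5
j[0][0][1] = -18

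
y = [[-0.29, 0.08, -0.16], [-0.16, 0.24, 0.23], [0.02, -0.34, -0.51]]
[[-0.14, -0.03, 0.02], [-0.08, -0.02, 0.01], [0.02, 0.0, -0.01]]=y @ [[0.56, 0.12, -0.09], [0.12, 0.03, -0.02], [-0.09, -0.02, 0.02]]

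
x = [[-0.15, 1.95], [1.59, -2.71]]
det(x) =-2.694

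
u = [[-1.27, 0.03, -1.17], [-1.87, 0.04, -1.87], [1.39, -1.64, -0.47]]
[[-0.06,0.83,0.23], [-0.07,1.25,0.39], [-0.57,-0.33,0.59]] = u@ [[0.19, -0.49, 0.13], [0.55, -0.16, -0.15], [-0.14, -0.18, -0.34]]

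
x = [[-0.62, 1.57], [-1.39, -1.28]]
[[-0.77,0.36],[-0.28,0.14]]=x @ [[0.48, -0.23], [-0.3, 0.14]]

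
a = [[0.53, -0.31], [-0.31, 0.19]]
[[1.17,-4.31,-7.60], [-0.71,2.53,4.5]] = a @ [[0.12,-7.6,-10.68], [-3.56,0.91,6.25]]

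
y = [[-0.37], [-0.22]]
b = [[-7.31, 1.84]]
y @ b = [[2.70, -0.68], [1.61, -0.40]]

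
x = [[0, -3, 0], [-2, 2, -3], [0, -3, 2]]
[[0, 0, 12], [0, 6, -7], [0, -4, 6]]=x @ [[0, 0, 4], [0, 0, -4], [0, -2, -3]]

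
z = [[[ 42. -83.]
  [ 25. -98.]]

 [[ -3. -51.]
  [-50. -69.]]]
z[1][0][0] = -3.0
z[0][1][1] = -98.0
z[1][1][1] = -69.0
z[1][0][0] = -3.0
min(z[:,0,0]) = -3.0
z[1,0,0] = -3.0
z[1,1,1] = -69.0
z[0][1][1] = -98.0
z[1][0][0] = -3.0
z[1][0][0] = -3.0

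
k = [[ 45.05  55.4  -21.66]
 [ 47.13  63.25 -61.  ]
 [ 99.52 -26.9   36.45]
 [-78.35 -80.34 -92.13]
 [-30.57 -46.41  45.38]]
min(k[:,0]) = -78.35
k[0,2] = -21.66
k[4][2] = 45.38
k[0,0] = 45.05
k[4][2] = 45.38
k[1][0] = 47.13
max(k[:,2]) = 45.38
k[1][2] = -61.0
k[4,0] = -30.57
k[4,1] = -46.41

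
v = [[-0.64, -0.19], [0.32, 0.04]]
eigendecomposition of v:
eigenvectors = [[-0.87, 0.31], [0.49, -0.95]]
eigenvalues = [-0.53, -0.07]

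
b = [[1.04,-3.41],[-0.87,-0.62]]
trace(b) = 0.42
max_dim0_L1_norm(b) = 4.03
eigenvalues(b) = [2.12, -1.7]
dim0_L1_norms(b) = [1.91, 4.03]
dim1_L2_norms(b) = [3.57, 1.07]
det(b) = -3.61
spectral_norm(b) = 3.58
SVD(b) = [[0.99, 0.1], [0.10, -0.99]] @ diag([3.5825664486700526, 1.0080762078650876]) @ [[0.26, -0.96], [0.96, 0.26]]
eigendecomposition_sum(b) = [[1.52, -1.89], [-0.48, 0.6]] + [[-0.48, -1.52], [-0.39, -1.22]]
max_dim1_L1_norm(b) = 4.45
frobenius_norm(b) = 3.72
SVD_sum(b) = [[0.94, -3.44],[0.10, -0.36]] + [[0.10, 0.03], [-0.97, -0.26]]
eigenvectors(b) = [[0.95, 0.78],[-0.3, 0.63]]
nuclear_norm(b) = 4.59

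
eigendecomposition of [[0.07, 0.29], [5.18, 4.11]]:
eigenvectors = [[-0.65, -0.07],[0.76, -1.0]]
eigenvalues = [-0.27, 4.45]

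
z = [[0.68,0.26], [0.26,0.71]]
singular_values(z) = [0.96, 0.43]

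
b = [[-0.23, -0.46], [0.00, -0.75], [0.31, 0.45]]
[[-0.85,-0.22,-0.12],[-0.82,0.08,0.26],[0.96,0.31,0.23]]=b @[[1.53, 1.15, 1.22], [1.09, -0.10, -0.34]]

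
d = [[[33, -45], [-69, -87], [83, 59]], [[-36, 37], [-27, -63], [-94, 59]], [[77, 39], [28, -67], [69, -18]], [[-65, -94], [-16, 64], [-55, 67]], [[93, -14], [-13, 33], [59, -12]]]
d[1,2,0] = -94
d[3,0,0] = -65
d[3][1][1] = 64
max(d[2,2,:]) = 69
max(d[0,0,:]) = 33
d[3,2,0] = -55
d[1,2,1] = 59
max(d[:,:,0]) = 93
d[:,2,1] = [59, 59, -18, 67, -12]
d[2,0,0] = 77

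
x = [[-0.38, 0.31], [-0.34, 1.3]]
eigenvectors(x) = [[-0.98,  -0.19], [-0.21,  -0.98]]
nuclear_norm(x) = 1.68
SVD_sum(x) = [[-0.13, 0.39],[-0.42, 1.27]] + [[-0.25, -0.08], [0.08, 0.03]]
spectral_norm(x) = 1.40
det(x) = -0.39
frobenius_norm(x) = 1.43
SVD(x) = [[0.29, 0.96], [0.96, -0.29]] @ diag([1.4033612254730392, 0.27690661031981434]) @ [[-0.31,  0.95], [-0.95,  -0.31]]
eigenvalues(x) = [-0.31, 1.23]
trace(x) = 0.92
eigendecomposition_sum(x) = [[-0.33, 0.06],[-0.07, 0.01]] + [[-0.05, 0.25], [-0.27, 1.29]]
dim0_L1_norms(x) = [0.72, 1.61]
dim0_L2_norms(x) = [0.51, 1.34]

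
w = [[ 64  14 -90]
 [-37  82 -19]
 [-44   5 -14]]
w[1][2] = -19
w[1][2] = -19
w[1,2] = -19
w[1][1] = 82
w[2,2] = -14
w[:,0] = [64, -37, -44]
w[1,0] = -37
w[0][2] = -90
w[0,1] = 14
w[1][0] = -37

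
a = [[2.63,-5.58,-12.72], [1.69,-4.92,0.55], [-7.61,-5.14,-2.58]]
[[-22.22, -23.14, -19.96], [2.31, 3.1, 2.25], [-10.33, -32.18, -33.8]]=a@[[0.72, 3.05, 3.23], [-0.01, 0.66, 0.86], [1.90, 2.16, 1.86]]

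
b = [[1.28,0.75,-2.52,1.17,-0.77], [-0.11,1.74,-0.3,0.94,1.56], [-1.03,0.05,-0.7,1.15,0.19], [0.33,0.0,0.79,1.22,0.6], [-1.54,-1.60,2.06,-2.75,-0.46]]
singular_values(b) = [5.31, 2.66, 1.48, 1.41, 0.01]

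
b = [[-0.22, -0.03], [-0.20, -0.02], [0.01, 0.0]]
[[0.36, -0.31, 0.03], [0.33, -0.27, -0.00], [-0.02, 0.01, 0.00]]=b@[[-1.62, 1.15, 0.46], [-0.09, 1.96, -4.38]]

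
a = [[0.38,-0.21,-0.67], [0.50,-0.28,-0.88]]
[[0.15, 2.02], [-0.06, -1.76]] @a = [[1.07, -0.60, -1.88],[-0.90, 0.51, 1.59]]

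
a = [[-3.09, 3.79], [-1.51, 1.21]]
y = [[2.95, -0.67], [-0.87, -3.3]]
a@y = [[-12.41, -10.44], [-5.51, -2.98]]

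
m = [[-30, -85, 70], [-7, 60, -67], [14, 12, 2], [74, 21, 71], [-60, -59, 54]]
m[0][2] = 70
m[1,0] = -7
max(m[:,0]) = 74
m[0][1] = -85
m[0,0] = -30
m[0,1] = -85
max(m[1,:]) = 60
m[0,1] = -85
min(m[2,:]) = 2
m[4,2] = 54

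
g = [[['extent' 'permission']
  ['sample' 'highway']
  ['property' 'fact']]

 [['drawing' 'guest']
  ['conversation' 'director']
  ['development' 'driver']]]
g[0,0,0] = 'extent'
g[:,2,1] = ['fact', 'driver']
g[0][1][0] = 'sample'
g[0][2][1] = 'fact'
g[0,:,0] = ['extent', 'sample', 'property']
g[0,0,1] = 'permission'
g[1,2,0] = 'development'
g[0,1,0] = 'sample'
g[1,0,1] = 'guest'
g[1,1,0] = 'conversation'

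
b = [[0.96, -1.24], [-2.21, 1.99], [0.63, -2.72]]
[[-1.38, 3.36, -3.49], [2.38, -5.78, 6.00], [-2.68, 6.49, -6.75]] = b @ [[-0.24, 0.59, -0.61], [0.93, -2.25, 2.34]]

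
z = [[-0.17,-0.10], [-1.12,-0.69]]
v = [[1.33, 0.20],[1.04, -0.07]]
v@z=[[-0.45, -0.27], [-0.10, -0.06]]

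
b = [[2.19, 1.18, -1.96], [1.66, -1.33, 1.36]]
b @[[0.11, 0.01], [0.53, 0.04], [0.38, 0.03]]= [[0.12, 0.01],  [-0.01, 0.0]]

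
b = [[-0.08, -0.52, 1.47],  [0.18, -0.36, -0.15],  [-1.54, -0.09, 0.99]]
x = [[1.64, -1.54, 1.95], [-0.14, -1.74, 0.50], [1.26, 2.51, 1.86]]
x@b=[[-3.41, -0.47, 4.57], [-1.07, 0.65, 0.55], [-2.51, -1.73, 3.32]]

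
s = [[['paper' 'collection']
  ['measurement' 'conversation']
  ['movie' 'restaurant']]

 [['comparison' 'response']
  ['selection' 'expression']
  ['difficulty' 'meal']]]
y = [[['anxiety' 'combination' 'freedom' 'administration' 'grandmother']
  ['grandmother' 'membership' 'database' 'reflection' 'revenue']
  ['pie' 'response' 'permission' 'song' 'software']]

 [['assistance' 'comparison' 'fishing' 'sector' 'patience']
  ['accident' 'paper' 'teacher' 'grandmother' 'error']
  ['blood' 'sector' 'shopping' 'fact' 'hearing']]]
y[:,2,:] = [['pie', 'response', 'permission', 'song', 'software'], ['blood', 'sector', 'shopping', 'fact', 'hearing']]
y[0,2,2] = 'permission'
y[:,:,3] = [['administration', 'reflection', 'song'], ['sector', 'grandmother', 'fact']]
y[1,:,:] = [['assistance', 'comparison', 'fishing', 'sector', 'patience'], ['accident', 'paper', 'teacher', 'grandmother', 'error'], ['blood', 'sector', 'shopping', 'fact', 'hearing']]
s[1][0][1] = 'response'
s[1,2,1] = 'meal'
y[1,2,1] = 'sector'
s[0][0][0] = 'paper'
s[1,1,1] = 'expression'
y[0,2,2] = 'permission'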